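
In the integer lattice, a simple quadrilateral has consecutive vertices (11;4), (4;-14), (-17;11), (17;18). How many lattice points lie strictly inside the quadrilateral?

The shoelace formula gives twice the area as |(11·(-14) − 4·4) + (4·11 − (-17)·(-14)) + ((-17)·18 − 17·11) + (17·4 − 11·18)| = 987, so the area is 493.5.
Along each edge there are gcd(|Δx|,|Δy|)+1 lattice points, so counting each shared vertex once the boundary has gcd(7,18) + gcd(21,25) + gcd(34,7) + gcd(6,14) = 1+1+1+2 = 5.
By Pick's theorem A = I + B/2 − 1, so I = 493.5 − 5/2 + 1 = 492.

492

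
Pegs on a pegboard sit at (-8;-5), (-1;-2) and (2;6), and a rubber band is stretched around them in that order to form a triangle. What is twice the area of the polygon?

Using the shoelace formula, 2A = |((-8)·(-2) − (-1)·(-5)) + ((-1)·6 − 2·(-2)) + (2·(-5) − (-8)·6)| = 47, so the area is 23.5.

47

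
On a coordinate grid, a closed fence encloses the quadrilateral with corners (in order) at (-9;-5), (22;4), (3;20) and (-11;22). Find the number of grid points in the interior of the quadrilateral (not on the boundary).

The shoelace formula gives twice the area as |((-9)·4 − 22·(-5)) + (22·20 − 3·4) + (3·22 − (-11)·20) + ((-11)·(-5) − (-9)·22)| = 1041, so the area is 1041/2.
Along each edge there are gcd(|Δx|,|Δy|)+1 lattice points, so counting each shared vertex once the boundary has gcd(31,9) + gcd(19,16) + gcd(14,2) + gcd(2,27) = 1+1+2+1 = 5.
Pick's theorem gives I = A − B/2 + 1 = 1041/2 − 5/2 + 1 = 519.

519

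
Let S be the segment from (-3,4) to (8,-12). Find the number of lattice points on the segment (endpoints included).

2

The number of lattice points on a segment between lattice points is gcd(|Δx|,|Δy|) + 1 = gcd(11,16) + 1 = 1 + 1 = 2.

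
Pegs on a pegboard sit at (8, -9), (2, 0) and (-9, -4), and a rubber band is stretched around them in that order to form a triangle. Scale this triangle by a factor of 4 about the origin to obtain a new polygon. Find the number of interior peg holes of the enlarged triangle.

By the shoelace formula, twice the signed area is |[8·0 − 2·(-9)] + [2·(-4) − (-9)·0] + [(-9)·(-9) − 8·(-4)]| = 123, so the area is 61.5.
Along each edge there are gcd(|Δx|,|Δy|)+1 lattice points, so counting each shared vertex once the boundary has gcd(6,9) + gcd(11,4) + gcd(17,5) = 3+1+1 = 5.
Scaling by 4 multiplies the area by 4² = 16 (so the new area is 984) and multiplies the boundary lattice-point count by 4, giving 20.
By Pick's theorem, the interior count of the dilated polygon is 984 − 20/2 + 1 = 975.

975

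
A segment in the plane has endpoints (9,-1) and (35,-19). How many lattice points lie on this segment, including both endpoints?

3

The number of lattice points on a segment between lattice points is gcd(|Δx|,|Δy|) + 1 = gcd(26,18) + 1 = 2 + 1 = 3.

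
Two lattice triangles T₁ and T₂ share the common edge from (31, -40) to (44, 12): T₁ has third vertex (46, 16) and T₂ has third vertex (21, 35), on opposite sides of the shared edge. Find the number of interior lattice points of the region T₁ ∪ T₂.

The union is the simple quadrilateral with vertices (31, -40), (46, 16), (44, 12), (21, 35) in order.
By the shoelace formula, twice the signed area is |[31·16 − 46·(-40)] + [46·12 − 44·16] + [44·35 − 21·12] + [21·(-40) − 31·35]| = 1547, so the area is 773.5.
Summing gcd(|Δx|,|Δy|) over the edges gives the boundary count: gcd(15,56) + gcd(2,4) + gcd(23,23) + gcd(10,75) = 1+2+23+5 = 31.
By Pick's theorem I = A − B/2 + 1 = 773.5 − 31/2 + 1 = 759.

759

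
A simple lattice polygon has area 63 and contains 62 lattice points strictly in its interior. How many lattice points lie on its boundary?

Pick's theorem gives A = I + B/2 − 1, so B = 2(A − I + 1) = 2(63 − 62 + 1) = 4.

4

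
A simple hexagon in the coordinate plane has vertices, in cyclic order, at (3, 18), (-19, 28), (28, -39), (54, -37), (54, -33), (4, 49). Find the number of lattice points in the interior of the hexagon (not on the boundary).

By the shoelace formula, twice the signed area is |[3·28 − (-19)·18] + [(-19)·(-39) − 28·28] + [28·(-37) − 54·(-39)] + [54·(-33) − 54·(-37)] + [54·49 − 4·(-33)] + [4·18 − 3·49]| = 4372, so the area is 2186.
The number of boundary lattice points is Σ gcd(|Δx|,|Δy|) = gcd(22,10) + gcd(47,67) + gcd(26,2) + gcd(0,4) + gcd(50,82) + gcd(1,31) = 2+1+2+4+2+1 = 12.
Pick's theorem gives I = A − B/2 + 1 = 2186 − 12/2 + 1 = 2181.

2181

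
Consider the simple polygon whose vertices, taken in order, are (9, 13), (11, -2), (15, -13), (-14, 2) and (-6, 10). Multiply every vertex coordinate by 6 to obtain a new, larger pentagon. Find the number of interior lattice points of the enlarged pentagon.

The shoelace formula gives twice the area as |[9·(-2) − 11·13] + [11·(-13) − 15·(-2)] + [15·2 − (-14)·(-13)] + [(-14)·10 − (-6)·2] + [(-6)·13 − 9·10]| = 722, so the area is 361.
The number of boundary lattice points is Σ gcd(|Δx|,|Δy|) = gcd(2,15) + gcd(4,11) + gcd(29,15) + gcd(8,8) + gcd(15,3) = 1+1+1+8+3 = 14.
Scaling by 6 multiplies the area by 6² = 36 (so the new area is 12996) and multiplies the boundary lattice-point count by 6, giving 84.
By Pick's theorem, the interior count of the dilated polygon is 12996 − 84/2 + 1 = 12955.

12955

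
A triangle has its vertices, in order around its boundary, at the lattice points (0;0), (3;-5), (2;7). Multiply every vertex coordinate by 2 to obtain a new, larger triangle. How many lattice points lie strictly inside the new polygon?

The shoelace formula gives twice the area as |[0·(-5) − 3·0] + [3·7 − 2·(-5)] + [2·0 − 0·7]| = 31, so the area is 31/2.
Summing gcd(|Δx|,|Δy|) over the edges gives the boundary count: gcd(3,5) + gcd(1,12) + gcd(2,7) = 1+1+1 = 3.
Scaling by 2 multiplies the area by 2² = 4 (so the new area is 62) and multiplies the boundary lattice-point count by 2, giving 6.
By Pick's theorem, the interior count of the dilated polygon is 62 − 6/2 + 1 = 60.

60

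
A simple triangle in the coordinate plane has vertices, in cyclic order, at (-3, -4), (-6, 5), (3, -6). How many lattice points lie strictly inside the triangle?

Using the shoelace formula, 2A = |[(-3)·5 − (-6)·(-4)] + [(-6)·(-6) − 3·5] + [3·(-4) − (-3)·(-6)]| = 48, so the area is 24.
The number of boundary lattice points is Σ gcd(|Δx|,|Δy|) = gcd(3,9) + gcd(9,11) + gcd(6,2) = 3+1+2 = 6.
By Pick's theorem A = I + B/2 − 1, so I = 24 − 6/2 + 1 = 22.

22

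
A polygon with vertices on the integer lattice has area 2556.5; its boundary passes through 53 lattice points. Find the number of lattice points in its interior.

2531

Pick's theorem A = I + B/2 − 1 rearranges to I = A − B/2 + 1 = 2556.5 − 53/2 + 1 = 2531.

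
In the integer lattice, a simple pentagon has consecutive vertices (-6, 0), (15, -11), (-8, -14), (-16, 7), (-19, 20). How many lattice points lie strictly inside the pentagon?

The shoelace formula gives twice the area as |((-6)·(-11) − 15·0) + (15·(-14) − (-8)·(-11)) + ((-8)·7 − (-16)·(-14)) + ((-16)·20 − (-19)·7) + ((-19)·0 − (-6)·20)| = 579, so the area is 579/2.
The number of boundary lattice points is Σ gcd(|Δx|,|Δy|) = gcd(21,11) + gcd(23,3) + gcd(8,21) + gcd(3,13) + gcd(13,20) = 1+1+1+1+1 = 5.
By Pick's theorem A = I + B/2 − 1, so I = 579/2 − 5/2 + 1 = 288.

288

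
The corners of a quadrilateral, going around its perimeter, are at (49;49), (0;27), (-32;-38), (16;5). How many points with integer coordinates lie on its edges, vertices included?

14

Along each edge there are gcd(|Δx|,|Δy|)+1 lattice points, so counting each shared vertex once the boundary has gcd(49,22) + gcd(32,65) + gcd(48,43) + gcd(33,44) = 1+1+1+11 = 14.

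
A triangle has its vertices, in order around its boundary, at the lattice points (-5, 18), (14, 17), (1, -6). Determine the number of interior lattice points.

By the shoelace formula, twice the signed area is |((-5)·17 − 14·18) + (14·(-6) − 1·17) + (1·18 − (-5)·(-6))| = 450, so the area is 225.
The number of boundary lattice points is Σ gcd(|Δx|,|Δy|) = gcd(19,1) + gcd(13,23) + gcd(6,24) = 1+1+6 = 8.
By Pick's theorem A = I + B/2 − 1, so I = 225 − 8/2 + 1 = 222.

222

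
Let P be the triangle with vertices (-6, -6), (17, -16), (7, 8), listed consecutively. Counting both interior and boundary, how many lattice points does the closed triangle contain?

Using the shoelace formula, 2A = |((-6)·(-16) − 17·(-6)) + (17·8 − 7·(-16)) + (7·(-6) − (-6)·8)| = 452, so the area is 226.
The number of boundary lattice points is Σ gcd(|Δx|,|Δy|) = gcd(23,10) + gcd(10,24) + gcd(13,14) = 1+2+1 = 4.
Pick's theorem gives I = A − B/2 + 1 = 226 − 4/2 + 1 = 225, so the closed region contains I + B = 225 + 4 = 229 lattice points.

229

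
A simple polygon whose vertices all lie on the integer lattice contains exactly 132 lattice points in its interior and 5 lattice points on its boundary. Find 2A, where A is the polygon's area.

267

By Pick's theorem, A = I + B/2 − 1 = 132 + 5/2 − 1 = 267/2.
Hence 2A = 267.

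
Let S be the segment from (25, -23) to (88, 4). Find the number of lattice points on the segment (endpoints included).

The number of lattice points on a segment between lattice points is gcd(|Δx|,|Δy|) + 1 = gcd(63,27) + 1 = 9 + 1 = 10.

10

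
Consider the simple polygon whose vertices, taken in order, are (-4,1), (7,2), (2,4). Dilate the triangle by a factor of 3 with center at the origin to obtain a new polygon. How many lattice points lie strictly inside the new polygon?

115

The shoelace formula gives twice the area as |[(-4)·2 − 7·1] + [7·4 − 2·2] + [2·1 − (-4)·4]| = 27, so the area is 27/2.
Summing gcd(|Δx|,|Δy|) over the edges gives the boundary count: gcd(11,1) + gcd(5,2) + gcd(6,3) = 1+1+3 = 5.
Scaling by 3 multiplies the area by 3² = 9 (so the new area is 243/2) and multiplies the boundary lattice-point count by 3, giving 15.
By Pick's theorem, the interior count of the dilated polygon is 243/2 − 15/2 + 1 = 115.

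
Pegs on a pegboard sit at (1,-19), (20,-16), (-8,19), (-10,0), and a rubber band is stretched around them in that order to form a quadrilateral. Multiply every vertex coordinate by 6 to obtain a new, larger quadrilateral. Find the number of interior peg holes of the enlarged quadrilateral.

17899

By the shoelace formula, twice the signed area is |[1·(-16) − 20·(-19)] + [20·19 − (-8)·(-16)] + [(-8)·0 − (-10)·19] + [(-10)·(-19) − 1·0]| = 996, so the area is 498.
The number of boundary lattice points is Σ gcd(|Δx|,|Δy|) = gcd(19,3) + gcd(28,35) + gcd(2,19) + gcd(11,19) = 1+7+1+1 = 10.
Scaling by 6 multiplies the area by 6² = 36 (so the new area is 17928) and multiplies the boundary lattice-point count by 6, giving 60.
By Pick's theorem, the interior count of the dilated polygon is 17928 − 60/2 + 1 = 17899.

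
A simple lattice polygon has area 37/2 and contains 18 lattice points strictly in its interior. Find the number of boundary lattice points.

3

Pick's theorem gives A = I + B/2 − 1, so B = 2(A − I + 1) = 2(37/2 − 18 + 1) = 3.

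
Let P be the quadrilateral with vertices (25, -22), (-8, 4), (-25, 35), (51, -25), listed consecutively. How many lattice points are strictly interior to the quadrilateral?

954

Using the shoelace formula, 2A = |(25·4 − (-8)·(-22)) + ((-8)·35 − (-25)·4) + ((-25)·(-25) − 51·35) + (51·(-22) − 25·(-25))| = 1913, so the area is 1913/2.
Summing gcd(|Δx|,|Δy|) over the edges gives the boundary count: gcd(33,26) + gcd(17,31) + gcd(76,60) + gcd(26,3) = 1+1+4+1 = 7.
Pick's theorem gives I = A − B/2 + 1 = 1913/2 − 7/2 + 1 = 954.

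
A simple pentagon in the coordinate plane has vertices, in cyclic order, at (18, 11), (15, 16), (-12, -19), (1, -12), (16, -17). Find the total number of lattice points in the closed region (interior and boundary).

431

The shoelace formula gives twice the area as |(18·16 − 15·11) + (15·(-19) − (-12)·16) + ((-12)·(-12) − 1·(-19)) + (1·(-17) − 16·(-12)) + (16·11 − 18·(-17))| = 850, so the area is 425.
Along each edge there are gcd(|Δx|,|Δy|)+1 lattice points, so counting each shared vertex once the boundary has gcd(3,5) + gcd(27,35) + gcd(13,7) + gcd(15,5) + gcd(2,28) = 1+1+1+5+2 = 10.
Pick's theorem gives I = A − B/2 + 1 = 425 − 10/2 + 1 = 421, so the closed region contains I + B = 421 + 10 = 431 lattice points.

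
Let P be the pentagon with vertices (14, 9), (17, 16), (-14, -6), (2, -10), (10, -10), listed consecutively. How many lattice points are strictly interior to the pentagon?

321

By the shoelace formula, twice the signed area is |[14·16 − 17·9] + [17·(-6) − (-14)·16] + [(-14)·(-10) − 2·(-6)] + [2·(-10) − 10·(-10)] + [10·9 − 14·(-10)]| = 655, so the area is 655/2.
Summing gcd(|Δx|,|Δy|) over the edges gives the boundary count: gcd(3,7) + gcd(31,22) + gcd(16,4) + gcd(8,0) + gcd(4,19) = 1+1+4+8+1 = 15.
Pick's theorem gives I = A − B/2 + 1 = 655/2 − 15/2 + 1 = 321.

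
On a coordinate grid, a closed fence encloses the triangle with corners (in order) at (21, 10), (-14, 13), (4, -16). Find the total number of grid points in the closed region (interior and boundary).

483

Using the shoelace formula, 2A = |(21·13 − (-14)·10) + ((-14)·(-16) − 4·13) + (4·10 − 21·(-16))| = 961, so the area is 480.5.
Along each edge there are gcd(|Δx|,|Δy|)+1 lattice points, so counting each shared vertex once the boundary has gcd(35,3) + gcd(18,29) + gcd(17,26) = 1+1+1 = 3.
Pick's theorem gives I = A − B/2 + 1 = 480.5 − 3/2 + 1 = 480, so the closed region contains I + B = 480 + 3 = 483 lattice points.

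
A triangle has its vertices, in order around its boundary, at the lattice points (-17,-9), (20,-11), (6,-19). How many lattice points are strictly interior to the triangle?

By the shoelace formula, twice the signed area is |((-17)·(-11) − 20·(-9)) + (20·(-19) − 6·(-11)) + (6·(-9) − (-17)·(-19))| = 324, so the area is 162.
Summing gcd(|Δx|,|Δy|) over the edges gives the boundary count: gcd(37,2) + gcd(14,8) + gcd(23,10) = 1+2+1 = 4.
Pick's theorem gives I = A − B/2 + 1 = 162 − 4/2 + 1 = 161.

161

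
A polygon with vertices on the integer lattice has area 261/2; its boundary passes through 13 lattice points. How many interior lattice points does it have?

125

From Pick's theorem, I = A − B/2 + 1 = 261/2 − 13/2 + 1 = 125.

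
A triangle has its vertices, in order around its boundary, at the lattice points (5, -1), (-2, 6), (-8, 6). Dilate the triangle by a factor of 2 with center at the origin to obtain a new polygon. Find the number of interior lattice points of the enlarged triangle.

By the shoelace formula, twice the signed area is |(5·6 − (-2)·(-1)) + ((-2)·6 − (-8)·6) + ((-8)·(-1) − 5·6)| = 42, so the area is 21.
Summing gcd(|Δx|,|Δy|) over the edges gives the boundary count: gcd(7,7) + gcd(6,0) + gcd(13,7) = 7+6+1 = 14.
Scaling by 2 multiplies the area by 2² = 4 (so the new area is 84) and multiplies the boundary lattice-point count by 2, giving 28.
By Pick's theorem, the interior count of the dilated polygon is 84 − 28/2 + 1 = 71.

71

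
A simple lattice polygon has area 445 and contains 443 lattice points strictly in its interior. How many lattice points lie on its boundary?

Pick's theorem gives A = I + B/2 − 1, so B = 2(A − I + 1) = 2(445 − 443 + 1) = 6.

6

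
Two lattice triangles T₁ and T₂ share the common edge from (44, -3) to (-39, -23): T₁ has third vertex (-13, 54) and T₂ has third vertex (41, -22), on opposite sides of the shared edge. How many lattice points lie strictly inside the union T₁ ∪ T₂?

The union is the simple quadrilateral with vertices (44, -3), (-13, 54), (-39, -23), (41, -22) in order.
By the shoelace formula, twice the signed area is |[44·54 − (-13)·(-3)] + [(-13)·(-23) − (-39)·54] + [(-39)·(-22) − 41·(-23)] + [41·(-3) − 44·(-22)]| = 7388, so the area is 3694.
Along each edge there are gcd(|Δx|,|Δy|)+1 lattice points, so counting each shared vertex once the boundary has gcd(57,57) + gcd(26,77) + gcd(80,1) + gcd(3,19) = 57+1+1+1 = 60.
By Pick's theorem I = A − B/2 + 1 = 3694 − 60/2 + 1 = 3665.

3665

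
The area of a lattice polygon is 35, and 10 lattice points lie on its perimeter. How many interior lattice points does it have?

Pick's theorem A = I + B/2 − 1 rearranges to I = A − B/2 + 1 = 35 − 10/2 + 1 = 31.

31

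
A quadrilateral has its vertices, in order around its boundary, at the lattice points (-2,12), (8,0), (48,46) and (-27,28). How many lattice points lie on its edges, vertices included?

8

The number of boundary lattice points is Σ gcd(|Δx|,|Δy|) = gcd(10,12) + gcd(40,46) + gcd(75,18) + gcd(25,16) = 2+2+3+1 = 8.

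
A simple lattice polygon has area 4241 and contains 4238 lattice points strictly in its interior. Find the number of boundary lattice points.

8

Pick's theorem gives A = I + B/2 − 1, so B = 2(A − I + 1) = 2(4241 − 4238 + 1) = 8.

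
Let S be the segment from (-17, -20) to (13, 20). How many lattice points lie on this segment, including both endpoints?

The number of lattice points on a segment between lattice points is gcd(|Δx|,|Δy|) + 1 = gcd(30,40) + 1 = 10 + 1 = 11.

11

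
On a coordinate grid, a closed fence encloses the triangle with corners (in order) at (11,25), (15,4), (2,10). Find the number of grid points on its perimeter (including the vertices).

5

Summing gcd(|Δx|,|Δy|) over the edges gives the boundary count: gcd(4,21) + gcd(13,6) + gcd(9,15) = 1+1+3 = 5.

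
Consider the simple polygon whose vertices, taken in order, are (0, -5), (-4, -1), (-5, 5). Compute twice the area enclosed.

20

By the shoelace formula, twice the signed area is |[0·(-1) − (-4)·(-5)] + [(-4)·5 − (-5)·(-1)] + [(-5)·(-5) − 0·5]| = 20, so the area is 10.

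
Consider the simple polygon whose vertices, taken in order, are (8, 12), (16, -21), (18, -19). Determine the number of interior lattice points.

By the shoelace formula, twice the signed area is |(8·(-21) − 16·12) + (16·(-19) − 18·(-21)) + (18·12 − 8·(-19))| = 82, so the area is 41.
Along each edge there are gcd(|Δx|,|Δy|)+1 lattice points, so counting each shared vertex once the boundary has gcd(8,33) + gcd(2,2) + gcd(10,31) = 1+2+1 = 4.
Pick's theorem gives I = A − B/2 + 1 = 41 − 4/2 + 1 = 40.

40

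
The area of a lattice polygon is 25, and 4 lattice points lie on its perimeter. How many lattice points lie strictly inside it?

24

Pick's theorem A = I + B/2 − 1 rearranges to I = A − B/2 + 1 = 25 − 4/2 + 1 = 24.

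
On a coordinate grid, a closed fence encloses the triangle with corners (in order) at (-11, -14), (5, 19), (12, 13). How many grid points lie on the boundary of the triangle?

The number of boundary lattice points is Σ gcd(|Δx|,|Δy|) = gcd(16,33) + gcd(7,6) + gcd(23,27) = 1+1+1 = 3.

3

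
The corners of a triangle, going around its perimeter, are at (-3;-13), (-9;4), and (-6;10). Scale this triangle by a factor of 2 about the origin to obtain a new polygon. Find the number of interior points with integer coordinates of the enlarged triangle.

The shoelace formula gives twice the area as |[(-3)·4 − (-9)·(-13)] + [(-9)·10 − (-6)·4] + [(-6)·(-13) − (-3)·10]| = 87, so the area is 43.5.
Summing gcd(|Δx|,|Δy|) over the edges gives the boundary count: gcd(6,17) + gcd(3,6) + gcd(3,23) = 1+3+1 = 5.
Scaling by 2 multiplies the area by 2² = 4 (so the new area is 174) and multiplies the boundary lattice-point count by 2, giving 10.
By Pick's theorem, the interior count of the dilated polygon is 174 − 10/2 + 1 = 170.

170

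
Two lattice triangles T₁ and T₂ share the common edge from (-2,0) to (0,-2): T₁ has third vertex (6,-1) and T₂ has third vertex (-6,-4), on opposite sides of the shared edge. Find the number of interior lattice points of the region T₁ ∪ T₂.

12

The union is the simple quadrilateral with vertices (-2,0), (6,-1), (0,-2), (-6,-4) in order.
Using the shoelace formula, 2A = |[(-2)·(-1) − 6·0] + [6·(-2) − 0·(-1)] + [0·(-4) − (-6)·(-2)] + [(-6)·0 − (-2)·(-4)]| = 30, so the area is 15.
Along each edge there are gcd(|Δx|,|Δy|)+1 lattice points, so counting each shared vertex once the boundary has gcd(8,1) + gcd(6,1) + gcd(6,2) + gcd(4,4) = 1+1+2+4 = 8.
By Pick's theorem I = A − B/2 + 1 = 15 − 8/2 + 1 = 12.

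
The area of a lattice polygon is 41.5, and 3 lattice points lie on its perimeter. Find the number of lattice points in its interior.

From Pick's theorem, I = A − B/2 + 1 = 41.5 − 3/2 + 1 = 41.

41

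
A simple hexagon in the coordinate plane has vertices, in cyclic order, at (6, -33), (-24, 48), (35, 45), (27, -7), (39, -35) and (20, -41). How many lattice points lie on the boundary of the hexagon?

15

Summing gcd(|Δx|,|Δy|) over the edges gives the boundary count: gcd(30,81) + gcd(59,3) + gcd(8,52) + gcd(12,28) + gcd(19,6) + gcd(14,8) = 3+1+4+4+1+2 = 15.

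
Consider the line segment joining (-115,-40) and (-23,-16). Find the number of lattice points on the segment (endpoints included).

5

The number of lattice points on a segment between lattice points is gcd(|Δx|,|Δy|) + 1 = gcd(92,24) + 1 = 4 + 1 = 5.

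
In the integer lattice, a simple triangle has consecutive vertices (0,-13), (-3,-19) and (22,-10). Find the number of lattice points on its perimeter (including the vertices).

5

Summing gcd(|Δx|,|Δy|) over the edges gives the boundary count: gcd(3,6) + gcd(25,9) + gcd(22,3) = 3+1+1 = 5.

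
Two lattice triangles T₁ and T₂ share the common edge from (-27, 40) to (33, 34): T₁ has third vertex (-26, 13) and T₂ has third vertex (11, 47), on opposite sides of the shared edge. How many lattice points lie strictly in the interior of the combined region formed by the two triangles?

The union is the simple quadrilateral with vertices (-27, 40), (-26, 13), (33, 34), (11, 47) in order.
The shoelace formula gives twice the area as |((-27)·13 − (-26)·40) + ((-26)·34 − 33·13) + (33·47 − 11·34) + (11·40 − (-27)·47)| = 2262, so the area is 1131.
Summing gcd(|Δx|,|Δy|) over the edges gives the boundary count: gcd(1,27) + gcd(59,21) + gcd(22,13) + gcd(38,7) = 1+1+1+1 = 4.
By Pick's theorem I = A − B/2 + 1 = 1131 − 4/2 + 1 = 1130.

1130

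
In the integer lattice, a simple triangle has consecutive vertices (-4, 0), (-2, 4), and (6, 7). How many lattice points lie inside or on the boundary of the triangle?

16

Using the shoelace formula, 2A = |[(-4)·4 − (-2)·0] + [(-2)·7 − 6·4] + [6·0 − (-4)·7]| = 26, so the area is 13.
Summing gcd(|Δx|,|Δy|) over the edges gives the boundary count: gcd(2,4) + gcd(8,3) + gcd(10,7) = 2+1+1 = 4.
Pick's theorem gives I = A − B/2 + 1 = 13 − 4/2 + 1 = 12, so the closed region contains I + B = 12 + 4 = 16 lattice points.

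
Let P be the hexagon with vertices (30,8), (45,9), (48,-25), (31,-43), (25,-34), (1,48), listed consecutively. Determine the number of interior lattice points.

The shoelace formula gives twice the area as |(30·9 − 45·8) + (45·(-25) − 48·9) + (48·(-43) − 31·(-25)) + (31·(-34) − 25·(-43)) + (25·48 − 1·(-34)) + (1·8 − 30·48)| = 3113, so the area is 1556.5.
Summing gcd(|Δx|,|Δy|) over the edges gives the boundary count: gcd(15,1) + gcd(3,34) + gcd(17,18) + gcd(6,9) + gcd(24,82) + gcd(29,40) = 1+1+1+3+2+1 = 9.
By Pick's theorem A = I + B/2 − 1, so I = 1556.5 − 9/2 + 1 = 1553.

1553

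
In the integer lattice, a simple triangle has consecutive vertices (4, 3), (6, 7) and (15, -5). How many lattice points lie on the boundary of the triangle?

6

Summing gcd(|Δx|,|Δy|) over the edges gives the boundary count: gcd(2,4) + gcd(9,12) + gcd(11,8) = 2+3+1 = 6.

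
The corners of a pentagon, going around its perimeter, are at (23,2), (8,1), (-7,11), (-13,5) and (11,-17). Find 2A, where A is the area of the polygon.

789

By the shoelace formula, twice the signed area is |(23·1 − 8·2) + (8·11 − (-7)·1) + ((-7)·5 − (-13)·11) + ((-13)·(-17) − 11·5) + (11·2 − 23·(-17))| = 789, so the area is 789/2.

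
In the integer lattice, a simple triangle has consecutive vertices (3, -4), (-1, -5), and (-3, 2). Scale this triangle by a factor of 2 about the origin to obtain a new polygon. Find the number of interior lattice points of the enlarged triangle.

53

By the shoelace formula, twice the signed area is |(3·(-5) − (-1)·(-4)) + ((-1)·2 − (-3)·(-5)) + ((-3)·(-4) − 3·2)| = 30, so the area is 15.
Along each edge there are gcd(|Δx|,|Δy|)+1 lattice points, so counting each shared vertex once the boundary has gcd(4,1) + gcd(2,7) + gcd(6,6) = 1+1+6 = 8.
Scaling by 2 multiplies the area by 2² = 4 (so the new area is 60) and multiplies the boundary lattice-point count by 2, giving 16.
By Pick's theorem, the interior count of the dilated polygon is 60 − 16/2 + 1 = 53.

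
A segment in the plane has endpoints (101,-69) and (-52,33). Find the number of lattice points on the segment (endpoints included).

The number of lattice points on a segment between lattice points is gcd(|Δx|,|Δy|) + 1 = gcd(153,102) + 1 = 51 + 1 = 52.

52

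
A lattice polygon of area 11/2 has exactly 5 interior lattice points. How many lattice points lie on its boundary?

3

Pick's theorem gives A = I + B/2 − 1, so B = 2(A − I + 1) = 2(11/2 − 5 + 1) = 3.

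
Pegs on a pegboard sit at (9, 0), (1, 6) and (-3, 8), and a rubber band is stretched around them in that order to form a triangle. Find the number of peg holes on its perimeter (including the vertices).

The number of boundary lattice points is Σ gcd(|Δx|,|Δy|) = gcd(8,6) + gcd(4,2) + gcd(12,8) = 2+2+4 = 8.

8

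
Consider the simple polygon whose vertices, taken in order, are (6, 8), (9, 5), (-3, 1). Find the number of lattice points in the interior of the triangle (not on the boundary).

21

By the shoelace formula, twice the signed area is |[6·5 − 9·8] + [9·1 − (-3)·5] + [(-3)·8 − 6·1]| = 48, so the area is 24.
The number of boundary lattice points is Σ gcd(|Δx|,|Δy|) = gcd(3,3) + gcd(12,4) + gcd(9,7) = 3+4+1 = 8.
Pick's theorem gives I = A − B/2 + 1 = 24 − 8/2 + 1 = 21.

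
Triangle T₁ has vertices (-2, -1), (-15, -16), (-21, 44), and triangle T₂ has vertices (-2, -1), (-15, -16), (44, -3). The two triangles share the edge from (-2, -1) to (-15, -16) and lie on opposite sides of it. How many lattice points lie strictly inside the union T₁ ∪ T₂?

The union is the simple quadrilateral with vertices (-2, -1), (-21, 44), (-15, -16), (44, -3) in order.
Using the shoelace formula, 2A = |[(-2)·44 − (-21)·(-1)] + [(-21)·(-16) − (-15)·44] + [(-15)·(-3) − 44·(-16)] + [44·(-1) − (-2)·(-3)]| = 1586, so the area is 793.
Summing gcd(|Δx|,|Δy|) over the edges gives the boundary count: gcd(19,45) + gcd(6,60) + gcd(59,13) + gcd(46,2) = 1+6+1+2 = 10.
By Pick's theorem I = A − B/2 + 1 = 793 − 10/2 + 1 = 789.

789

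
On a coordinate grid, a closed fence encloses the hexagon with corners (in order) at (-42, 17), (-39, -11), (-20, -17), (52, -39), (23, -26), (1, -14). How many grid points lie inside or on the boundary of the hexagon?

The shoelace formula gives twice the area as |((-42)·(-11) − (-39)·17) + ((-39)·(-17) − (-20)·(-11)) + ((-20)·(-39) − 52·(-17)) + (52·(-26) − 23·(-39)) + (23·(-14) − 1·(-26)) + (1·17 − (-42)·(-14))| = 1910, so the area is 955.
Summing gcd(|Δx|,|Δy|) over the edges gives the boundary count: gcd(3,28) + gcd(19,6) + gcd(72,22) + gcd(29,13) + gcd(22,12) + gcd(43,31) = 1+1+2+1+2+1 = 8.
Pick's theorem gives I = A − B/2 + 1 = 955 − 8/2 + 1 = 952, so the closed region contains I + B = 952 + 8 = 960 lattice points.

960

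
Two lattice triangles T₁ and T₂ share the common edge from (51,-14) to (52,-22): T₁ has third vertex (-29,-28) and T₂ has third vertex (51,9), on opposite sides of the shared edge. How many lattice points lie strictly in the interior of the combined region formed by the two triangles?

The union is the simple quadrilateral with vertices (51,-14), (-29,-28), (52,-22), (51,9) in order.
By the shoelace formula, twice the signed area is |(51·(-28) − (-29)·(-14)) + ((-29)·(-22) − 52·(-28)) + (52·9 − 51·(-22)) + (51·(-14) − 51·9)| = 677, so the area is 338.5.
The number of boundary lattice points is Σ gcd(|Δx|,|Δy|) = gcd(80,14) + gcd(81,6) + gcd(1,31) + gcd(0,23) = 2+3+1+23 = 29.
By Pick's theorem I = A − B/2 + 1 = 338.5 − 29/2 + 1 = 325.

325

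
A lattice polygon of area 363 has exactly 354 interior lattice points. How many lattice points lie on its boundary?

Pick's theorem gives A = I + B/2 − 1, so B = 2(A − I + 1) = 2(363 − 354 + 1) = 20.

20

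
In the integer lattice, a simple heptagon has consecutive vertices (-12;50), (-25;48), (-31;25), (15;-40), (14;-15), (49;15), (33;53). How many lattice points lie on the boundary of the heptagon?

14

The number of boundary lattice points is Σ gcd(|Δx|,|Δy|) = gcd(13,2) + gcd(6,23) + gcd(46,65) + gcd(1,25) + gcd(35,30) + gcd(16,38) + gcd(45,3) = 1+1+1+1+5+2+3 = 14.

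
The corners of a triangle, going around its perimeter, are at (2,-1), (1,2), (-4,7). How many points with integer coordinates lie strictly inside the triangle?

2

The shoelace formula gives twice the area as |(2·2 − 1·(-1)) + (1·7 − (-4)·2) + ((-4)·(-1) − 2·7)| = 10, so the area is 5.
The number of boundary lattice points is Σ gcd(|Δx|,|Δy|) = gcd(1,3) + gcd(5,5) + gcd(6,8) = 1+5+2 = 8.
Pick's theorem gives I = A − B/2 + 1 = 5 − 8/2 + 1 = 2.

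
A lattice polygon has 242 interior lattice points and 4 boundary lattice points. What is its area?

By Pick's theorem, A = I + B/2 − 1 = 242 + 4/2 − 1 = 243.

243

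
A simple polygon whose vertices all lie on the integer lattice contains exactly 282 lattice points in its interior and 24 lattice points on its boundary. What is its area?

293

By Pick's theorem, A = I + B/2 − 1 = 282 + 24/2 − 1 = 293.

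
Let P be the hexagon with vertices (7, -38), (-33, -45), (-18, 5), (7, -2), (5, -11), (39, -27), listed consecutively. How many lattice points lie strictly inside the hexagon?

1800

The shoelace formula gives twice the area as |(7·(-45) − (-33)·(-38)) + ((-33)·5 − (-18)·(-45)) + ((-18)·(-2) − 7·5) + (7·(-11) − 5·(-2)) + (5·(-27) − 39·(-11)) + (39·(-38) − 7·(-27))| = 3609, so the area is 1804.5.
The number of boundary lattice points is Σ gcd(|Δx|,|Δy|) = gcd(40,7) + gcd(15,50) + gcd(25,7) + gcd(2,9) + gcd(34,16) + gcd(32,11) = 1+5+1+1+2+1 = 11.
Pick's theorem gives I = A − B/2 + 1 = 1804.5 − 11/2 + 1 = 1800.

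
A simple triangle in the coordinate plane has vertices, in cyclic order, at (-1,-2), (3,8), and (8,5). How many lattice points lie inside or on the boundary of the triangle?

34

Using the shoelace formula, 2A = |((-1)·8 − 3·(-2)) + (3·5 − 8·8) + (8·(-2) − (-1)·5)| = 62, so the area is 31.
Along each edge there are gcd(|Δx|,|Δy|)+1 lattice points, so counting each shared vertex once the boundary has gcd(4,10) + gcd(5,3) + gcd(9,7) = 2+1+1 = 4.
Pick's theorem gives I = A − B/2 + 1 = 31 − 4/2 + 1 = 30, so the closed region contains I + B = 30 + 4 = 34 lattice points.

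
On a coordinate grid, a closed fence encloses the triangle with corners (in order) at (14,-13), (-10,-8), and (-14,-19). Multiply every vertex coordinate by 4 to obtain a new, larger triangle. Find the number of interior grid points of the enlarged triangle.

Using the shoelace formula, 2A = |(14·(-8) − (-10)·(-13)) + ((-10)·(-19) − (-14)·(-8)) + ((-14)·(-13) − 14·(-19))| = 284, so the area is 142.
The number of boundary lattice points is Σ gcd(|Δx|,|Δy|) = gcd(24,5) + gcd(4,11) + gcd(28,6) = 1+1+2 = 4.
Scaling by 4 multiplies the area by 4² = 16 (so the new area is 2272) and multiplies the boundary lattice-point count by 4, giving 16.
By Pick's theorem, the interior count of the dilated polygon is 2272 − 16/2 + 1 = 2265.

2265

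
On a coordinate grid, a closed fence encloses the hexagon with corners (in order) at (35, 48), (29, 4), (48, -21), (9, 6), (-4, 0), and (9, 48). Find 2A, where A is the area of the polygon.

Using the shoelace formula, 2A = |(35·4 − 29·48) + (29·(-21) − 48·4) + (48·6 − 9·(-21)) + (9·0 − (-4)·6) + ((-4)·48 − 9·0) + (9·48 − 35·48)| = 2992, so the area is 1496.

2992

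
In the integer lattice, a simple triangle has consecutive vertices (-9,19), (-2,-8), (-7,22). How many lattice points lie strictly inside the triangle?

Using the shoelace formula, 2A = |[(-9)·(-8) − (-2)·19] + [(-2)·22 − (-7)·(-8)] + [(-7)·19 − (-9)·22]| = 75, so the area is 75/2.
Summing gcd(|Δx|,|Δy|) over the edges gives the boundary count: gcd(7,27) + gcd(5,30) + gcd(2,3) = 1+5+1 = 7.
By Pick's theorem A = I + B/2 − 1, so I = 75/2 − 7/2 + 1 = 35.

35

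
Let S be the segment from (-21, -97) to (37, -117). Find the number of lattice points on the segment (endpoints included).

3

The number of lattice points on a segment between lattice points is gcd(|Δx|,|Δy|) + 1 = gcd(58,20) + 1 = 2 + 1 = 3.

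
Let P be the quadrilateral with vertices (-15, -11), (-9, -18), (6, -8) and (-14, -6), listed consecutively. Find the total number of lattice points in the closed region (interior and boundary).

The shoelace formula gives twice the area as |((-15)·(-18) − (-9)·(-11)) + ((-9)·(-8) − 6·(-18)) + (6·(-6) − (-14)·(-8)) + ((-14)·(-11) − (-15)·(-6))| = 267, so the area is 267/2.
The number of boundary lattice points is Σ gcd(|Δx|,|Δy|) = gcd(6,7) + gcd(15,10) + gcd(20,2) + gcd(1,5) = 1+5+2+1 = 9.
Pick's theorem gives I = A − B/2 + 1 = 267/2 − 9/2 + 1 = 130, so the closed region contains I + B = 130 + 9 = 139 lattice points.

139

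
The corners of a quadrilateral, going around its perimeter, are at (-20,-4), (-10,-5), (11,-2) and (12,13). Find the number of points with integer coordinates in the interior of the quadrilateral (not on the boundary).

By the shoelace formula, twice the signed area is |((-20)·(-5) − (-10)·(-4)) + ((-10)·(-2) − 11·(-5)) + (11·13 − 12·(-2)) + (12·(-4) − (-20)·13)| = 514, so the area is 257.
Along each edge there are gcd(|Δx|,|Δy|)+1 lattice points, so counting each shared vertex once the boundary has gcd(10,1) + gcd(21,3) + gcd(1,15) + gcd(32,17) = 1+3+1+1 = 6.
By Pick's theorem A = I + B/2 − 1, so I = 257 − 6/2 + 1 = 255.

255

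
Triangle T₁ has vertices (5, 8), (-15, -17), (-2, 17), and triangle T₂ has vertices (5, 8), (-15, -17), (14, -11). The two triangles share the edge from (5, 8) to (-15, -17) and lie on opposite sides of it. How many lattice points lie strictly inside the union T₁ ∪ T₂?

479

The union is the simple quadrilateral with vertices (5, 8), (-2, 17), (-15, -17), (14, -11) in order.
By the shoelace formula, twice the signed area is |[5·17 − (-2)·8] + [(-2)·(-17) − (-15)·17] + [(-15)·(-11) − 14·(-17)] + [14·8 − 5·(-11)]| = 960, so the area is 480.
Summing gcd(|Δx|,|Δy|) over the edges gives the boundary count: gcd(7,9) + gcd(13,34) + gcd(29,6) + gcd(9,19) = 1+1+1+1 = 4.
By Pick's theorem I = A − B/2 + 1 = 480 − 4/2 + 1 = 479.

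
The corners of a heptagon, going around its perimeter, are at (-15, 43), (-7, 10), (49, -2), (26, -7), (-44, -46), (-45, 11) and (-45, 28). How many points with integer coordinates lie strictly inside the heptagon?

3458

By the shoelace formula, twice the signed area is |((-15)·10 − (-7)·43) + ((-7)·(-2) − 49·10) + (49·(-7) − 26·(-2)) + (26·(-46) − (-44)·(-7)) + ((-44)·11 − (-45)·(-46)) + ((-45)·28 − (-45)·11) + ((-45)·43 − (-15)·28)| = 6954, so the area is 3477.
Along each edge there are gcd(|Δx|,|Δy|)+1 lattice points, so counting each shared vertex once the boundary has gcd(8,33) + gcd(56,12) + gcd(23,5) + gcd(70,39) + gcd(1,57) + gcd(0,17) + gcd(30,15) = 1+4+1+1+1+17+15 = 40.
Pick's theorem gives I = A − B/2 + 1 = 3477 − 40/2 + 1 = 3458.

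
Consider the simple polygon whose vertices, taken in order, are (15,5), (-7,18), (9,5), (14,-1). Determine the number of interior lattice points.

The shoelace formula gives twice the area as |[15·18 − (-7)·5] + [(-7)·5 − 9·18] + [9·(-1) − 14·5] + [14·5 − 15·(-1)]| = 114, so the area is 57.
Along each edge there are gcd(|Δx|,|Δy|)+1 lattice points, so counting each shared vertex once the boundary has gcd(22,13) + gcd(16,13) + gcd(5,6) + gcd(1,6) = 1+1+1+1 = 4.
Pick's theorem gives I = A − B/2 + 1 = 57 − 4/2 + 1 = 56.

56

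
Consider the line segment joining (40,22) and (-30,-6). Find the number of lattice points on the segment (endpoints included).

The number of lattice points on a segment between lattice points is gcd(|Δx|,|Δy|) + 1 = gcd(70,28) + 1 = 14 + 1 = 15.

15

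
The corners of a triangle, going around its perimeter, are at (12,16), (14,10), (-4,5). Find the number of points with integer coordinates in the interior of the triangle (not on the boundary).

58

By the shoelace formula, twice the signed area is |[12·10 − 14·16] + [14·5 − (-4)·10] + [(-4)·16 − 12·5]| = 118, so the area is 59.
Along each edge there are gcd(|Δx|,|Δy|)+1 lattice points, so counting each shared vertex once the boundary has gcd(2,6) + gcd(18,5) + gcd(16,11) = 2+1+1 = 4.
By Pick's theorem A = I + B/2 − 1, so I = 59 − 4/2 + 1 = 58.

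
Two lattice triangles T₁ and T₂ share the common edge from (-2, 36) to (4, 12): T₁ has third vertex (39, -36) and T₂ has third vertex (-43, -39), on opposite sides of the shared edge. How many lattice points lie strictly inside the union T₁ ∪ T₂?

992

The union is the simple quadrilateral with vertices (-2, 36), (39, -36), (4, 12), (-43, -39) in order.
The shoelace formula gives twice the area as |((-2)·(-36) − 39·36) + (39·12 − 4·(-36)) + (4·(-39) − (-43)·12) + ((-43)·36 − (-2)·(-39))| = 1986, so the area is 993.
The number of boundary lattice points is Σ gcd(|Δx|,|Δy|) = gcd(41,72) + gcd(35,48) + gcd(47,51) + gcd(41,75) = 1+1+1+1 = 4.
By Pick's theorem I = A − B/2 + 1 = 993 − 4/2 + 1 = 992.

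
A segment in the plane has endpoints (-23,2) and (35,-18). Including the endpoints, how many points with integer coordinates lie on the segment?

The number of lattice points on a segment between lattice points is gcd(|Δx|,|Δy|) + 1 = gcd(58,20) + 1 = 2 + 1 = 3.

3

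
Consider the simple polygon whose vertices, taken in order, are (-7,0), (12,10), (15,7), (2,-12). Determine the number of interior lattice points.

204

Using the shoelace formula, 2A = |[(-7)·10 − 12·0] + [12·7 − 15·10] + [15·(-12) − 2·7] + [2·0 − (-7)·(-12)]| = 414, so the area is 207.
Along each edge there are gcd(|Δx|,|Δy|)+1 lattice points, so counting each shared vertex once the boundary has gcd(19,10) + gcd(3,3) + gcd(13,19) + gcd(9,12) = 1+3+1+3 = 8.
Pick's theorem gives I = A − B/2 + 1 = 207 − 8/2 + 1 = 204.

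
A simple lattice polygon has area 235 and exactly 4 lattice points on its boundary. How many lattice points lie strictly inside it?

234

Pick's theorem A = I + B/2 − 1 rearranges to I = A − B/2 + 1 = 235 − 4/2 + 1 = 234.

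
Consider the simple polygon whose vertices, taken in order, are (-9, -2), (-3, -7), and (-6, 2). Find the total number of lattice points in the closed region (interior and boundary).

The shoelace formula gives twice the area as |[(-9)·(-7) − (-3)·(-2)] + [(-3)·2 − (-6)·(-7)] + [(-6)·(-2) − (-9)·2]| = 39, so the area is 39/2.
The number of boundary lattice points is Σ gcd(|Δx|,|Δy|) = gcd(6,5) + gcd(3,9) + gcd(3,4) = 1+3+1 = 5.
Pick's theorem gives I = A − B/2 + 1 = 39/2 − 5/2 + 1 = 18, so the closed region contains I + B = 18 + 5 = 23 lattice points.

23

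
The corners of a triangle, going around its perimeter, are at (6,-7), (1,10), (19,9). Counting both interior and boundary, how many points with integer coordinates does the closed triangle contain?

The shoelace formula gives twice the area as |(6·10 − 1·(-7)) + (1·9 − 19·10) + (19·(-7) − 6·9)| = 301, so the area is 301/2.
The number of boundary lattice points is Σ gcd(|Δx|,|Δy|) = gcd(5,17) + gcd(18,1) + gcd(13,16) = 1+1+1 = 3.
Pick's theorem gives I = A − B/2 + 1 = 301/2 − 3/2 + 1 = 150, so the closed region contains I + B = 150 + 3 = 153 lattice points.

153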